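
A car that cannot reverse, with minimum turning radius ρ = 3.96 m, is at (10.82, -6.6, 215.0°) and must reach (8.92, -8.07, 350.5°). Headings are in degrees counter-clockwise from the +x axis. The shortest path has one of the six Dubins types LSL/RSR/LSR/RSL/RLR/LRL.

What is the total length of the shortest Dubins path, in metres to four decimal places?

27.3500 m

Let ψ = atan2(Δy, Δx) = atan2(-1.47, -1.90) = -142.2714° be the start→goal bearing.
Normalize: d = |goal − start| / ρ = 2.402270/3.96 = 0.606634, α = (θ_start − ψ) mod 360° = 357.2714° = 6.235563 rad, β = (θ_goal − ψ) mod 360° = 132.7714° = 2.317299 rad.
Common terms: sin α = -0.047604, cos α = 0.998866, sin β = 0.734068, cos β = -0.679076, cos(α−β) = -0.713250, d² = 0.368005. Work in radians in the unit-radius frame; every candidate has L = ρ·(t + p + q).
LSL: p² = 2 + d² − 2cos(α−β) + 2d(sin α − sin β) = 2.846127; p = √p² = 1.687047; φ = atan2(cos β − cos α, d + sin α − sin β) = -1.674738 rad; t = (φ − α) mod 2π = 4.656070 rad, q = (β − φ) mod 2π = 3.992037 rad → L = 3.96·(4.656070 + 1.687047 + 3.992037) = 3.96·10.335153 = 40.927207 m
RSR: p² = 2 + d² − 2cos(α−β) + 2d(sin β − sin α) = 4.742883; p = √p² = 2.177816; φ = atan2(cos α − cos β, d − sin α + sin β) = 0.879578 rad; t = (α − φ) mod 2π = 5.355985 rad, q = (φ − β) mod 2π = 4.845464 rad → L = 3.96·(5.355985 + 2.177816 + 4.845464) = 3.96·12.379266 = 49.021892 m
LSR: p² = d² − 2 + 2cos(α−β) + 2d(sin α + sin β) = -2.225632 < 0 → infeasible
RSL: p² = d² − 2 + 2cos(α−β) − 2d(sin α + sin β) = -3.891361 < 0 → infeasible
RLR: c = (6 − d² + 2cos(α−β) + 2d(sin α − sin β))/8 = 0.407140; p = 2π − arccos c = 5.131709 rad; φ = atan2(cos α − cos β, d − sin α + sin β) = 0.879578 rad; t = (α − φ + p/2) mod 2π = 1.638654 rad, q = (α − β − t + p) mod 2π = 1.128134 rad → L = 3.96·(1.638654 + 5.131709 + 1.128134) = 3.96·7.898497 = 31.278048 m
LRL: c = (6 − d² + 2cos(α−β) − 2d(sin α − sin β))/8 = 0.644234; p = 2π − arccos c = 5.412410 rad; φ = atan2(cos β − cos α, d + sin α − sin β) = -1.674738 rad; t = (φ − α + p/2) mod 2π = 1.079089 rad, q = (β − α − t + p) mod 2π = 0.415057 rad → L = 3.96·(1.079089 + 5.412410 + 0.415057) = 3.96·6.906557 = 27.349964 m
Shortest: LRL with L = 27.349964 m ≈ 27.3500 m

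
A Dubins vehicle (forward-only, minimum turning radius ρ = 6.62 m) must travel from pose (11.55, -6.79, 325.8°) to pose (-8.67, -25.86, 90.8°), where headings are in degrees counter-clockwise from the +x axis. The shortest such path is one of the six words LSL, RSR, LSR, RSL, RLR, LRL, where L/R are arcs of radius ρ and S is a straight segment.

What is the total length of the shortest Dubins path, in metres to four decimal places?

43.8829 m

Let ψ = atan2(Δy, Δx) = atan2(-19.07, -20.22) = -136.6765° be the start→goal bearing.
Normalize: d = |goal − start| / ρ = 27.794123/6.62 = 4.198508, α = (θ_start − ψ) mod 360° = 102.4765° = 1.788553 rad, β = (θ_goal − ψ) mod 360° = 227.4765° = 3.970215 rad.
Common terms: sin α = 0.976385, cos α = -0.216040, sin β = -0.737001, cos β = -0.675892, cos(α−β) = -0.573576, d² = 17.627470. Work in radians in the unit-radius frame; every candidate has L = ρ·(t + p + q).
LSL: p² = 2 + d² − 2cos(α−β) + 2d(sin α − sin β) = 35.161946; p = √p² = 5.929751; φ = atan2(cos β − cos α, d + sin α − sin β) = -0.077628 rad; t = (φ − α) mod 2π = 4.417004 rad, q = (β − φ) mod 2π = 4.047843 rad → L = 6.62·(4.417004 + 5.929751 + 4.047843) = 6.62·14.394598 = 95.292238 m
RSR: p² = 2 + d² − 2cos(α−β) + 2d(sin β − sin α) = 6.387300; p = √p² = 2.527311; φ = atan2(cos α − cos β, d − sin α + sin β) = 0.182972 rad; t = (α − φ) mod 2π = 1.605581 rad, q = (φ − β) mod 2π = 2.495943 rad → L = 6.62·(1.605581 + 2.527311 + 2.495943) = 6.62·6.628834 = 43.882884 m
LSR: p² = d² − 2 + 2cos(α−β) + 2d(sin α + sin β) = 16.490427; p = √p² = 4.060841; φ = atan2(−cos α − cos β, d + sin α + sin β) − atan2(−2, p) = 0.655975 rad; t = (φ − α) mod 2π = 5.150608 rad, q = (φ − β) mod 2π = 2.968946 rad → L = 6.62·(5.150608 + 4.060841 + 2.968946) = 6.62·12.180394 = 80.634211 m
RSL: p² = d² − 2 + 2cos(α−β) − 2d(sin α + sin β) = 12.470207; p = √p² = 3.531318; φ = atan2(cos α + cos β, d − sin α − sin β) − atan2(2, p) = -0.736903 rad; t = (α − φ) mod 2π = 2.525456 rad, q = (β − φ) mod 2π = 4.707118 rad → L = 6.62·(2.525456 + 3.531318 + 4.707118) = 6.62·10.763892 = 71.256967 m
RLR: c = (6 − d² + 2cos(α−β) + 2d(sin α − sin β))/8 = 0.201588; p = 2π − arccos c = 4.915367 rad; φ = atan2(cos α − cos β, d − sin α + sin β) = 0.182972 rad; t = (α − φ + p/2) mod 2π = 4.063264 rad, q = (α − β − t + p) mod 2π = 4.953627 rad → L = 6.62·(4.063264 + 4.915367 + 4.953627) = 6.62·13.932259 = 92.231552 m
LRL: c = (6 − d² + 2cos(α−β) − 2d(sin α − sin β))/8 = -3.395243, |c| > 1 → infeasible
Shortest: RSR with L = 43.882884 m ≈ 43.8829 m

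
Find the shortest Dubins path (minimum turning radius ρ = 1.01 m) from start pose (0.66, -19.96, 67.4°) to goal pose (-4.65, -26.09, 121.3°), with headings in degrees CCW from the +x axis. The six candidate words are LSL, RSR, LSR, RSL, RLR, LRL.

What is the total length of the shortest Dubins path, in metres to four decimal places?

Let ψ = atan2(Δy, Δx) = atan2(-6.13, -5.31) = -130.9001° be the start→goal bearing.
Normalize: d = |goal − start| / ρ = 8.110055/1.01 = 8.029758, α = (θ_start − ψ) mod 360° = 198.3001° = 3.460990 rad, β = (θ_goal − ψ) mod 360° = 252.2001° = 4.401723 rad.
Common terms: sin α = -0.313995, cos α = -0.949425, sin β = -0.952130, cos β = -0.305693, cos(α−β) = 0.589196, d² = 64.477012. Work in radians in the unit-radius frame; every candidate has L = ρ·(t + p + q).
LSL: p² = 2 + d² − 2cos(α−β) + 2d(sin α − sin β) = 75.546763; p = √p² = 8.691764; φ = atan2(cos β − cos α, d + sin α − sin β) = 0.074130 rad; t = (φ − α) mod 2π = 2.896325 rad, q = (β − φ) mod 2π = 4.327593 rad → L = 1.01·(2.896325 + 8.691764 + 4.327593) = 1.01·15.915682 = 16.074839 m
RSR: p² = 2 + d² − 2cos(α−β) + 2d(sin β − sin α) = 55.050476; p = √p² = 7.419601; φ = atan2(cos α − cos β, d − sin α + sin β) = -0.086870 rad; t = (α − φ) mod 2π = 3.547861 rad, q = (φ − β) mod 2π = 1.794592 rad → L = 1.01·(3.547861 + 7.419601 + 1.794592) = 1.01·12.762054 = 12.889674 m
LSR: p² = d² − 2 + 2cos(α−β) + 2d(sin α + sin β) = 43.322049; p = √p² = 6.581949; φ = atan2(−cos α − cos β, d + sin α + sin β) − atan2(−2, p) = 0.478477 rad; t = (φ − α) mod 2π = 3.300672 rad, q = (φ − β) mod 2π = 2.359939 rad → L = 1.01·(3.300672 + 6.581949 + 2.359939) = 1.01·12.242560 = 12.364986 m
RSL: p² = d² − 2 + 2cos(α−β) − 2d(sin α + sin β) = 83.988760; p = √p² = 9.164538; φ = atan2(cos α + cos β, d − sin α − sin β) − atan2(2, p) = -0.349071 rad; t = (α − φ) mod 2π = 3.810061 rad, q = (β − φ) mod 2π = 4.750794 rad → L = 1.01·(3.810061 + 9.164538 + 4.750794) = 1.01·17.725393 = 17.902647 m
RLR: c = (6 − d² + 2cos(α−β) + 2d(sin α − sin β))/8 = -5.881309, |c| > 1 → infeasible
LRL: c = (6 − d² + 2cos(α−β) − 2d(sin α − sin β))/8 = -8.443345, |c| > 1 → infeasible
Shortest: LSR with L = 12.364986 m ≈ 12.3650 m

12.3650 m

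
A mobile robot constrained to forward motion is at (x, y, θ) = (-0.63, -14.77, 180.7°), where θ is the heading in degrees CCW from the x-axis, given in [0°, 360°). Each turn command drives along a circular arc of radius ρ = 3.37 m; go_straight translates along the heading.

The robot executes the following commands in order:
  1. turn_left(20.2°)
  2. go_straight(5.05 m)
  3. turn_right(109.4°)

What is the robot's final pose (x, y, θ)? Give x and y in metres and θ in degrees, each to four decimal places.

set_pose: (x, y, θ) = (-0.6300, -14.7700, 180.7000°), ρ = 3.37
turn_left(20.2°): centre at ρ to the left, rotate +20.2° → (-1.7910, -14.9915, 200.9000°)
go_straight(5.05): x += 5.05·cos θ, y += 5.05·sin θ → (-6.5088, -16.7930, 200.9000°)
turn_right(109.4°): centre at ρ to the right, rotate −109.4° → (-11.0798, -13.7330, 91.5000°)

(-11.0798, -13.7330, 91.5000°)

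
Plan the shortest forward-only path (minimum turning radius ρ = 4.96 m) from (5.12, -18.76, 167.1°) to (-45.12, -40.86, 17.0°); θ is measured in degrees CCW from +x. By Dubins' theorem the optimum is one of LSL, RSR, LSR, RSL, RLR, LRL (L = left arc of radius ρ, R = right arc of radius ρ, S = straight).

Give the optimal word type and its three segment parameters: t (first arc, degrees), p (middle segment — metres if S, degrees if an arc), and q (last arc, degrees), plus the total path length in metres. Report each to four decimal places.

Let ψ = atan2(Δy, Δx) = atan2(-22.10, -50.24) = -156.2559° be the start→goal bearing.
Normalize: d = |goal − start| / ρ = 54.885951/4.96 = 11.065716, α = (θ_start − ψ) mod 360° = 323.3559° = 5.643624 rad, β = (θ_goal − ψ) mod 360° = 173.2559° = 3.023885 rad.
Common terms: sin α = -0.596843, cos α = 0.802358, sin β = 0.117436, cos β = -0.993080, cos(α−β) = -0.866897, d² = 122.450068. Work in radians in the unit-radius frame; every candidate has L = ρ·(t + p + q).
LSL: p² = 2 + d² − 2cos(α−β) + 2d(sin α − sin β) = 110.375842; p = √p² = 10.505991; φ = atan2(cos β − cos α, d + sin α − sin β) = -0.171740 rad; t = (φ − α) mod 2π = 0.467821 rad, q = (β − φ) mod 2π = 3.195625 rad → L = 4.96·(0.467821 + 10.505991 + 3.195625) = 4.96·14.169437 = 70.280407 m
RSR: p² = 2 + d² − 2cos(α−β) + 2d(sin β − sin α) = 141.991881; p = √p² = 11.916035; φ = atan2(cos α − cos β, d − sin α + sin β) = 0.151250 rad; t = (α − φ) mod 2π = 5.492374 rad, q = (φ − β) mod 2π = 3.410550 rad → L = 4.96·(5.492374 + 11.916035 + 3.410550) = 4.96·20.818959 = 103.262037 m
LSR: p² = d² − 2 + 2cos(α−β) + 2d(sin α + sin β) = 108.106304; p = √p² = 10.397418; φ = atan2(−cos α − cos β, d + sin α + sin β) − atan2(−2, p) = 0.208048 rad; t = (φ − α) mod 2π = 0.847609 rad, q = (φ − β) mod 2π = 3.467349 rad → L = 4.96·(0.847609 + 10.397418 + 3.467349) = 4.96·14.712376 = 72.973385 m
RSL: p² = d² − 2 + 2cos(α−β) − 2d(sin α + sin β) = 129.326246; p = √p² = 11.372170; φ = atan2(cos α + cos β, d − sin α − sin β) − atan2(2, p) = -0.190606 rad; t = (α − φ) mod 2π = 5.834230 rad, q = (β − φ) mod 2π = 3.214491 rad → L = 4.96·(5.834230 + 11.372170 + 3.214491) = 4.96·20.420891 = 101.287620 m
RLR: c = (6 − d² + 2cos(α−β) + 2d(sin α − sin β))/8 = -16.748985, |c| > 1 → infeasible
LRL: c = (6 − d² + 2cos(α−β) − 2d(sin α − sin β))/8 = -12.796980, |c| > 1 → infeasible
Shortest: LSL with L = 70.280407 m ≈ 70.2804 m
Convert LSL to answer units (arcs ×180/π): t = 0.467821·180/π = 26.8042°, p = ρ·p = 4.96·10.505991 = 52.1097 m, q = 3.195625·180/π = 183.0958°, L = 70.2804 m.

LSL: t = 26.8042°, p = 52.1097 m, q = 183.0958°, L = 70.2804 m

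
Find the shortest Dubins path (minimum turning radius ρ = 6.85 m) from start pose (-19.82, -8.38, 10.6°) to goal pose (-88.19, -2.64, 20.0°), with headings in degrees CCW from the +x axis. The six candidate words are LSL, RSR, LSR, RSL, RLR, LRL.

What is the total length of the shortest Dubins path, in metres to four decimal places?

107.5830 m

Let ψ = atan2(Δy, Δx) = atan2(5.74, -68.37) = 175.2010° be the start→goal bearing.
Normalize: d = |goal − start| / ρ = 68.610528/6.85 = 10.016135, α = (θ_start − ψ) mod 360° = 195.3990° = 3.410356 rad, β = (θ_goal − ψ) mod 360° = 204.7990° = 3.574417 rad.
Common terms: sin α = -0.265539, cos α = -0.964100, sin β = -0.419436, cos β = -0.907785, cos(α−β) = 0.986572, d² = 100.322969. Work in radians in the unit-radius frame; every candidate has L = ρ·(t + p + q).
LSL: p² = 2 + d² − 2cos(α−β) + 2d(sin α − sin β) = 103.432730; p = √p² = 10.170188; φ = atan2(cos β − cos α, d + sin α − sin β) = 0.005537 rad; t = (φ − α) mod 2π = 2.878367 rad, q = (β − φ) mod 2π = 3.568880 rad → L = 6.85·(2.878367 + 10.170188 + 3.568880) = 6.85·16.617435 = 113.829427 m
RSR: p² = 2 + d² − 2cos(α−β) + 2d(sin β − sin α) = 97.266919; p = √p² = 9.862399; φ = atan2(cos α − cos β, d − sin α + sin β) = -0.005710 rad; t = (α − φ) mod 2π = 3.416066 rad, q = (φ − β) mod 2π = 2.703058 rad → L = 6.85·(3.416066 + 9.862399 + 2.703058) = 6.85·15.981524 = 109.473437 m
LSR: p² = d² − 2 + 2cos(α−β) + 2d(sin α + sin β) = 86.574491; p = √p² = 9.304541; φ = atan2(−cos α − cos β, d + sin α + sin β) − atan2(−2, p) = 0.409705 rad; t = (φ − α) mod 2π = 3.282534 rad, q = (φ − β) mod 2π = 3.118473 rad → L = 6.85·(3.282534 + 9.304541 + 3.118473) = 6.85·15.705549 = 107.583013 m
RSL: p² = d² − 2 + 2cos(α−β) − 2d(sin α + sin β) = 114.017735; p = √p² = 10.677909; φ = atan2(cos α + cos β, d − sin α − sin β) − atan2(2, p) = -0.358329 rad; t = (α − φ) mod 2π = 3.768686 rad, q = (β − φ) mod 2π = 3.932747 rad → L = 6.85·(3.768686 + 10.677909 + 3.932747) = 6.85·18.379341 = 125.898485 m
RLR: c = (6 − d² + 2cos(α−β) + 2d(sin α − sin β))/8 = -11.158365, |c| > 1 → infeasible
LRL: c = (6 − d² + 2cos(α−β) − 2d(sin α − sin β))/8 = -11.929091, |c| > 1 → infeasible
Shortest: LSR with L = 107.583013 m ≈ 107.5830 m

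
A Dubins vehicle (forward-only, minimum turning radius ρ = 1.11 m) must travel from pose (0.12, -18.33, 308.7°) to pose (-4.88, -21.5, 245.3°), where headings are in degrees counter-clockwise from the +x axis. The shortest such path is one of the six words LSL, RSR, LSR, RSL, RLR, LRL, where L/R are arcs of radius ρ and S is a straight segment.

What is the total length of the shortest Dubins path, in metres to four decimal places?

Let ψ = atan2(Δy, Δx) = atan2(-3.17, -5.00) = -147.6253° be the start→goal bearing.
Normalize: d = |goal − start| / ρ = 5.920211/1.11 = 5.333524, α = (θ_start − ψ) mod 360° = 96.3253° = 1.681194 rad, β = (θ_goal − ψ) mod 360° = 32.9253° = 0.574655 rad.
Common terms: sin α = 0.993912, cos α = -0.110173, sin β = 0.543545, cos β = 0.839380, cos(α−β) = 0.447759, d² = 28.446474. Work in radians in the unit-radius frame; every candidate has L = ρ·(t + p + q).
LSL: p² = 2 + d² − 2cos(α−β) + 2d(sin α − sin β) = 34.355044; p = √p² = 5.861318; φ = atan2(cos β − cos α, d + sin α − sin β) = 0.162720 rad; t = (φ − α) mod 2π = 4.764712 rad, q = (β − φ) mod 2π = 0.411934 rad → L = 1.11·(4.764712 + 5.861318 + 0.411934) = 1.11·11.037964 = 12.252140 m
RSR: p² = 2 + d² − 2cos(α−β) + 2d(sin β − sin α) = 24.746867; p = √p² = 4.974622; φ = atan2(cos α − cos β, d − sin α + sin β) = -0.192058 rad; t = (α − φ) mod 2π = 1.873252 rad, q = (φ − β) mod 2π = 5.516472 rad → L = 1.11·(1.873252 + 4.974622 + 5.516472) = 1.11·12.364346 = 13.724424 m
LSR: p² = d² − 2 + 2cos(α−β) + 2d(sin α + sin β) = 43.742124; p = √p² = 6.613783; φ = atan2(−cos α − cos β, d + sin α + sin β) − atan2(−2, p) = 0.187923 rad; t = (φ − α) mod 2π = 4.789915 rad, q = (φ − β) mod 2π = 5.896454 rad → L = 1.11·(4.789915 + 6.613783 + 5.896454) = 1.11·17.300152 = 19.203168 m
RSL: p² = d² − 2 + 2cos(α−β) − 2d(sin α + sin β) = 10.941859; p = √p² = 3.307848; φ = atan2(cos α + cos β, d − sin α − sin β) − atan2(2, p) = -0.354028 rad; t = (α − φ) mod 2π = 2.035222 rad, q = (β − φ) mod 2π = 0.928683 rad → L = 1.11·(2.035222 + 3.307848 + 0.928683) = 1.11·6.271753 = 6.961646 m
RLR: c = (6 − d² + 2cos(α−β) + 2d(sin α − sin β))/8 = -2.093358, |c| > 1 → infeasible
LRL: c = (6 − d² + 2cos(α−β) − 2d(sin α − sin β))/8 = -3.294380, |c| > 1 → infeasible
Shortest: RSL with L = 6.961646 m ≈ 6.9616 m

6.9616 m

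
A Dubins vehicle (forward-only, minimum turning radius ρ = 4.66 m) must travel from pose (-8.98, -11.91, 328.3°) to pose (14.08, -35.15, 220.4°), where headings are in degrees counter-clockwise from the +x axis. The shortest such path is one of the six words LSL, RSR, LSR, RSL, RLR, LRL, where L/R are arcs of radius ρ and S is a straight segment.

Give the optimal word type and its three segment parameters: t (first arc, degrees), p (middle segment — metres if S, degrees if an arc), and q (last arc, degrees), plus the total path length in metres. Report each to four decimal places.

Let ψ = atan2(Δy, Δx) = atan2(-23.24, 23.06) = -45.2227° be the start→goal bearing.
Normalize: d = |goal − start| / ρ = 32.739291/4.66 = 7.025599, α = (θ_start − ψ) mod 360° = 13.5227° = 0.236016 rad, β = (θ_goal − ψ) mod 360° = 265.6227° = 4.635992 rad.
Common terms: sin α = 0.233831, cos α = 0.972277, sin β = -0.997083, cos β = -0.076323, cos(α−β) = -0.307357, d² = 49.359041. Work in radians in the unit-radius frame; every candidate has L = ρ·(t + p + q).
LSL: p² = 2 + d² − 2cos(α−β) + 2d(sin α − sin β) = 69.269578; p = √p² = 8.322835; φ = atan2(cos β − cos α, d + sin α − sin β) = -0.126326 rad; t = (φ − α) mod 2π = 5.920842 rad, q = (β − φ) mod 2π = 4.762318 rad → L = 4.66·(5.920842 + 8.322835 + 4.762318) = 4.66·19.005995 = 88.567937 m
RSR: p² = 2 + d² − 2cos(α−β) + 2d(sin β − sin α) = 34.677931; p = √p² = 5.888797; φ = atan2(cos α − cos β, d − sin α + sin β) = 0.179022 rad; t = (α − φ) mod 2π = 0.056995 rad, q = (φ − β) mod 2π = 1.826215 rad → L = 4.66·(0.056995 + 5.888797 + 1.826215) = 4.66·7.772007 = 36.217554 m
LSR: p² = d² − 2 + 2cos(α−β) + 2d(sin α + sin β) = 36.019727; p = √p² = 6.001644; φ = atan2(−cos α − cos β, d + sin α + sin β) − atan2(−2, p) = 0.179563 rad; t = (φ − α) mod 2π = 6.226732 rad, q = (φ − β) mod 2π = 1.826757 rad → L = 4.66·(6.226732 + 6.001644 + 1.826757) = 4.66·14.055132 = 65.496914 m
RSL: p² = d² − 2 + 2cos(α−β) − 2d(sin α + sin β) = 57.468930; p = √p² = 7.580826; φ = atan2(cos α + cos β, d − sin α − sin β) − atan2(2, p) = -0.143419 rad; t = (α − φ) mod 2π = 0.379436 rad, q = (β − φ) mod 2π = 4.779411 rad → L = 4.66·(0.379436 + 7.580826 + 4.779411) = 4.66·12.739673 = 59.366875 m
RLR: c = (6 − d² + 2cos(α−β) + 2d(sin α − sin β))/8 = -3.334741, |c| > 1 → infeasible
LRL: c = (6 − d² + 2cos(α−β) − 2d(sin α − sin β))/8 = -7.658697, |c| > 1 → infeasible
Shortest: RSR with L = 36.217554 m ≈ 36.2176 m
Convert RSR to answer units (arcs ×180/π): t = 0.056995·180/π = 3.2656°, p = ρ·p = 4.66·5.888797 = 27.4418 m, q = 1.826215·180/π = 104.6344°, L = 36.2176 m.

RSR: t = 3.2656°, p = 27.4418 m, q = 104.6344°, L = 36.2176 m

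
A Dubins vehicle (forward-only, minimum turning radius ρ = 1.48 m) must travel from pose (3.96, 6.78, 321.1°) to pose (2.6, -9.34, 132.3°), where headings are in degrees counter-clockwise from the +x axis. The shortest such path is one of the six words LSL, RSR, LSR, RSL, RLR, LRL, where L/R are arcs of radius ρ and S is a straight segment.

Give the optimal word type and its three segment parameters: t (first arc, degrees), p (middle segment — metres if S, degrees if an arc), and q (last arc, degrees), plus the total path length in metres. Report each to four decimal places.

Let ψ = atan2(Δy, Δx) = atan2(-16.12, -1.36) = -94.8225° be the start→goal bearing.
Normalize: d = |goal − start| / ρ = 16.177268/1.48 = 10.930586, α = (θ_start − ψ) mod 360° = 55.9225° = 0.976031 rad, β = (θ_goal − ψ) mod 360° = 227.1225° = 3.964035 rad.
Common terms: sin α = 0.828280, cos α = 0.560314, sin β = -0.732810, cos β = -0.680434, cos(α−β) = -0.988228, d² = 119.477721. Work in radians in the unit-radius frame; every candidate has L = ρ·(t + p + q).
LSL: p² = 2 + d² − 2cos(α−β) + 2d(sin α − sin β) = 157.581434; p = √p² = 12.553144; φ = atan2(cos β − cos α, d + sin α − sin β) = -0.099001 rad; t = (φ − α) mod 2π = 5.208153 rad, q = (β − φ) mod 2π = 4.063036 rad → L = 1.48·(5.208153 + 12.553144 + 4.063036) = 1.48·21.824333 = 32.300013 m
RSR: p² = 2 + d² − 2cos(α−β) + 2d(sin β − sin α) = 89.326922; p = √p² = 9.451292; φ = atan2(cos α − cos β, d − sin α + sin β) = 0.131658 rad; t = (α − φ) mod 2π = 0.844373 rad, q = (φ − β) mod 2π = 2.450809 rad → L = 1.48·(0.844373 + 9.451292 + 2.450809) = 1.48·12.746474 = 18.864781 m
LSR: p² = d² − 2 + 2cos(α−β) + 2d(sin α + sin β) = 117.588358; p = √p² = 10.843817; φ = atan2(−cos α − cos β, d + sin α + sin β) − atan2(−2, p) = 0.193281 rad; t = (φ − α) mod 2π = 5.500435 rad, q = (φ − β) mod 2π = 2.512431 rad → L = 1.48·(5.500435 + 10.843817 + 2.512431) = 1.48·18.856683 = 27.907891 m
RSL: p² = d² − 2 + 2cos(α−β) − 2d(sin α + sin β) = 113.414171; p = √p² = 10.649609; φ = atan2(cos α + cos β, d − sin α − sin β) − atan2(2, p) = -0.196724 rad; t = (α − φ) mod 2π = 1.172755 rad, q = (β − φ) mod 2π = 4.160759 rad → L = 1.48·(1.172755 + 10.649609 + 4.160759) = 1.48·15.983122 = 23.655021 m
RLR: c = (6 − d² + 2cos(α−β) + 2d(sin α − sin β))/8 = -10.165865, |c| > 1 → infeasible
LRL: c = (6 − d² + 2cos(α−β) − 2d(sin α − sin β))/8 = -18.697679, |c| > 1 → infeasible
Shortest: RSR with L = 18.864781 m ≈ 18.8648 m
Convert RSR to answer units (arcs ×180/π): t = 0.844373·180/π = 48.3790°, p = ρ·p = 1.48·9.451292 = 13.9879 m, q = 2.450809·180/π = 140.4210°, L = 18.8648 m.

RSR: t = 48.3790°, p = 13.9879 m, q = 140.4210°, L = 18.8648 m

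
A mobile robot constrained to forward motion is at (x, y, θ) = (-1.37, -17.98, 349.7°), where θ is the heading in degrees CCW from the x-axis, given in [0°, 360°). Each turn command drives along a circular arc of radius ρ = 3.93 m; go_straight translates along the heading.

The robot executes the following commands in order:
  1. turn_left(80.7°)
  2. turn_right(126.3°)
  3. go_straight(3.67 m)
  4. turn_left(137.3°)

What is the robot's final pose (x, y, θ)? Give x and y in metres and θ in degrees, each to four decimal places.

set_pose: (x, y, θ) = (-1.3700, -17.9800, 349.7000°), ρ = 3.93
turn_left(80.7°): centre at ρ to the left, rotate +80.7° → (3.0350, -15.4317, 430.4000° ≡ 70.4000°)
turn_right(126.3°): centre at ρ to the right, rotate −126.3° → (9.9915, -14.5467, -55.9000° ≡ 304.1000°)
go_straight(3.67): x += 3.67·cos θ, y += 3.67·sin θ → (12.0491, -17.5857, 304.1000°)
turn_left(137.3°): centre at ρ to the left, rotate +137.3° → (19.1892, -15.9700, 441.4000° ≡ 81.4000°)

(19.1892, -15.9700, 81.4000°)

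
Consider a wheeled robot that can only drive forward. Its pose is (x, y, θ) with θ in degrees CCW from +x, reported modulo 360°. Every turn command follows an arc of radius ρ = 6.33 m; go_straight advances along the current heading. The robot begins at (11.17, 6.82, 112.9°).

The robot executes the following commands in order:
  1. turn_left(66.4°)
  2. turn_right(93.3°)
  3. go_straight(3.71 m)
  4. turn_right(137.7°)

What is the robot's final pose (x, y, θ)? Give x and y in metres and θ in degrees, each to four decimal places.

set_pose: (x, y, θ) = (11.1700, 6.8200, 112.9000°), ρ = 6.33
turn_left(66.4°): centre at ρ to the left, rotate +66.4° → (5.4162, 10.6864, 179.3000°)
turn_right(93.3°): centre at ρ to the right, rotate −93.3° → (-0.8210, 17.4575, 86.0000°)
go_straight(3.71): x += 3.71·cos θ, y += 3.71·sin θ → (-0.5622, 21.1584, 86.0000°)
turn_right(137.7°): centre at ρ to the right, rotate −137.7° → (10.7200, 24.6401, -51.7000° ≡ 308.3000°)

(10.7200, 24.6401, 308.3000°)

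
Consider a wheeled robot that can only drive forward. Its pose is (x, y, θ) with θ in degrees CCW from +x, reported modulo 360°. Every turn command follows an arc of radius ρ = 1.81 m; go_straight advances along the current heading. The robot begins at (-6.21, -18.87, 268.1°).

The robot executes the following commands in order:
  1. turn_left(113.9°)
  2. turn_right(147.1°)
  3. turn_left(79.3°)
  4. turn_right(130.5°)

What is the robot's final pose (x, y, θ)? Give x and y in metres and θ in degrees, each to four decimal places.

set_pose: (x, y, θ) = (-6.2100, -18.8700, 268.1000°), ρ = 1.81
turn_left(113.9°): centre at ρ to the left, rotate +113.9° → (-3.7230, -20.6082, 382.0000° ≡ 22.0000°)
turn_right(147.1°): centre at ρ to the right, rotate −147.1° → (-1.5641, -23.3272, -125.1000° ≡ 234.9000°)
turn_left(79.3°): centre at ρ to the left, rotate +79.3° → (-1.3808, -25.6298, 314.2000°)
turn_right(130.5°): centre at ρ to the right, rotate −130.5° → (-2.5616, -28.6979, 183.7000°)

(-2.5616, -28.6979, 183.7000°)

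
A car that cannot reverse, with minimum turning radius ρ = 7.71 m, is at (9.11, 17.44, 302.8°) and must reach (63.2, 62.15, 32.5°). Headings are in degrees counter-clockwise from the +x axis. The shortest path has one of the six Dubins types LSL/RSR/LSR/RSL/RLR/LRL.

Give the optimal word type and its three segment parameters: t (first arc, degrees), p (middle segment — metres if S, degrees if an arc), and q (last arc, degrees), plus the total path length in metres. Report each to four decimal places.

Let ψ = atan2(Δy, Δx) = atan2(44.71, 54.09) = 39.5766° be the start→goal bearing.
Normalize: d = |goal − start| / ρ = 70.176294/7.71 = 9.101984, α = (θ_start − ψ) mod 360° = 263.2234° = 4.594114 rad, β = (θ_goal − ψ) mod 360° = 352.9234° = 6.159675 rad.
Common terms: sin α = -0.993014, cos α = -0.117999, sin β = -0.123197, cos β = 0.992382, cos(α−β) = 0.005236, d² = 82.846106. Work in radians in the unit-radius frame; every candidate has L = ρ·(t + p + q).
LSL: p² = 2 + d² − 2cos(α−β) + 2d(sin α − sin β) = 69.001516; p = √p² = 8.306715; φ = atan2(cos β − cos α, d + sin α − sin β) = 0.134074 rad; t = (φ − α) mod 2π = 1.823145 rad, q = (β − φ) mod 2π = 6.025601 rad → L = 7.71·(1.823145 + 8.306715 + 6.025601) = 7.71·16.155461 = 124.558602 m
RSR: p² = 2 + d² − 2cos(α−β) + 2d(sin β − sin α) = 100.669752; p = √p² = 10.033432; φ = atan2(cos α − cos β, d − sin α + sin β) = -0.110895 rad; t = (α − φ) mod 2π = 4.705010 rad, q = (φ − β) mod 2π = 0.012615 rad → L = 7.71·(4.705010 + 10.033432 + 0.012615) = 7.71·14.751057 = 113.730647 m
LSR: p² = d² − 2 + 2cos(α−β) + 2d(sin α + sin β) = 60.537118; p = √p² = 7.780560; φ = atan2(−cos α − cos β, d + sin α + sin β) − atan2(−2, p) = 0.142546 rad; t = (φ − α) mod 2π = 1.831616 rad, q = (φ − β) mod 2π = 0.266056 rad → L = 7.71·(1.831616 + 7.780560 + 0.266056) = 7.71·9.878233 = 76.161175 m
RSL: p² = d² − 2 + 2cos(α−β) − 2d(sin α + sin β) = 101.176038; p = √p² = 10.058630; φ = atan2(cos α + cos β, d − sin α − sin β) − atan2(2, p) = -0.110911 rad; t = (α − φ) mod 2π = 4.705025 rad, q = (β − φ) mod 2π = 6.270586 rad → L = 7.71·(4.705025 + 10.058630 + 6.270586) = 7.71·21.034241 = 162.174001 m
RLR: c = (6 − d² + 2cos(α−β) + 2d(sin α − sin β))/8 = -11.583719, |c| > 1 → infeasible
LRL: c = (6 − d² + 2cos(α−β) − 2d(sin α − sin β))/8 = -7.625189, |c| > 1 → infeasible
Shortest: LSR with L = 76.161175 m ≈ 76.1612 m
Convert LSR to answer units (arcs ×180/π): t = 1.831616·180/π = 104.9439°, p = ρ·p = 7.71·7.780560 = 59.9881 m, q = 0.266056·180/π = 15.2439°, L = 76.1612 m.

LSR: t = 104.9439°, p = 59.9881 m, q = 15.2439°, L = 76.1612 m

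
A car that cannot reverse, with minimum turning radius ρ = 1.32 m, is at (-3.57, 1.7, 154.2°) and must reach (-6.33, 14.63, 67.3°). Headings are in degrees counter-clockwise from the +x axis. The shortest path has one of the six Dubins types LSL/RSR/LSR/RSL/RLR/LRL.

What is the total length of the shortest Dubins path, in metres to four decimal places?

13.4319 m

Let ψ = atan2(Δy, Δx) = atan2(12.93, -2.76) = 102.0494° be the start→goal bearing.
Normalize: d = |goal − start| / ρ = 13.221290/1.32 = 10.016129, α = (θ_start − ψ) mod 360° = 52.1506° = 0.910200 rad, β = (θ_goal − ψ) mod 360° = 325.2506° = 5.676695 rad.
Common terms: sin α = 0.789627, cos α = 0.613587, sin β = -0.569988, cos β = 0.821653, cos(α−β) = 0.054079, d² = 100.322831. Work in radians in the unit-radius frame; every candidate has L = ρ·(t + p + q).
LSL: p² = 2 + d² − 2cos(α−β) + 2d(sin α − sin β) = 129.450816; p = √p² = 11.377645; φ = atan2(cos β − cos α, d + sin α − sin β) = 0.018288 rad; t = (φ − α) mod 2π = 5.391273 rad, q = (β − φ) mod 2π = 5.658406 rad → L = 1.32·(5.391273 + 11.377645 + 5.658406) = 1.32·22.427325 = 29.604069 m
RSR: p² = 2 + d² − 2cos(α−β) + 2d(sin β − sin α) = 74.978530; p = √p² = 8.659014; φ = atan2(cos α − cos β, d − sin α + sin β) = -0.024031 rad; t = (α − φ) mod 2π = 0.934232 rad, q = (φ − β) mod 2π = 0.582460 rad → L = 1.32·(0.934232 + 8.659014 + 0.582460) = 1.32·10.175706 = 13.431931 m
LSR: p² = d² − 2 + 2cos(α−β) + 2d(sin α + sin β) = 102.830857; p = √p² = 10.140555; φ = atan2(−cos α − cos β, d + sin α + sin β) − atan2(−2, p) = 0.055419 rad; t = (φ − α) mod 2π = 5.428404 rad, q = (φ − β) mod 2π = 0.661909 rad → L = 1.32·(5.428404 + 10.140555 + 0.661909) = 1.32·16.230868 = 21.424746 m
RSL: p² = d² − 2 + 2cos(α−β) − 2d(sin α + sin β) = 94.031119; p = √p² = 9.696964; φ = atan2(cos α + cos β, d − sin α − sin β) − atan2(2, p) = -0.057927 rad; t = (α − φ) mod 2π = 0.968128 rad, q = (β − φ) mod 2π = 5.734622 rad → L = 1.32·(0.968128 + 9.696964 + 5.734622) = 1.32·16.399714 = 21.647623 m
RLR: c = (6 − d² + 2cos(α−β) + 2d(sin α − sin β))/8 = -8.372316, |c| > 1 → infeasible
LRL: c = (6 − d² + 2cos(α−β) − 2d(sin α − sin β))/8 = -15.181352, |c| > 1 → infeasible
Shortest: RSR with L = 13.431931 m ≈ 13.4319 m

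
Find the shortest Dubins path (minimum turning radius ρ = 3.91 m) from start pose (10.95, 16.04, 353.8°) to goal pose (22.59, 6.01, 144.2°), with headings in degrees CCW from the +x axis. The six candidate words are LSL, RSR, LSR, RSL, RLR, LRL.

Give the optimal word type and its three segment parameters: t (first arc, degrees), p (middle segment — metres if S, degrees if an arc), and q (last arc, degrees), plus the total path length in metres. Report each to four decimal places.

Let ψ = atan2(Δy, Δx) = atan2(-10.03, 11.64) = -40.7509° be the start→goal bearing.
Normalize: d = |goal − start| / ρ = 15.365237/3.91 = 3.929728, α = (θ_start − ψ) mod 360° = 34.5509° = 0.603028 rad, β = (θ_goal − ψ) mod 360° = 184.9509° = 3.228003 rad.
Common terms: sin α = 0.567139, cos α = 0.823622, sin β = -0.086303, cos β = -0.996269, cos(α−β) = -0.869495, d² = 15.442763. Work in radians in the unit-radius frame; every candidate has L = ρ·(t + p + q).
LSL: p² = 2 + d² − 2cos(α−β) + 2d(sin α − sin β) = 24.317448; p = √p² = 4.931272; φ = atan2(cos β − cos α, d + sin α − sin β) = -0.377988 rad; t = (φ − α) mod 2π = 5.302170 rad, q = (β − φ) mod 2π = 3.605991 rad → L = 3.91·(5.302170 + 4.931272 + 3.605991) = 3.91·13.839433 = 54.112183 m
RSR: p² = 2 + d² − 2cos(α−β) + 2d(sin β − sin α) = 14.046057; p = √p² = 3.747807; φ = atan2(cos α − cos β, d − sin α + sin β) = 0.507036 rad; t = (α − φ) mod 2π = 0.095992 rad, q = (φ − β) mod 2π = 3.562218 rad → L = 3.91·(0.095992 + 3.747807 + 3.562218) = 3.91·7.406017 = 28.957527 m
LSR: p² = d² − 2 + 2cos(α−β) + 2d(sin α + sin β) = 15.482882; p = √p² = 3.934829; φ = atan2(−cos α − cos β, d + sin α + sin β) − atan2(−2, p) = 0.509375 rad; t = (φ − α) mod 2π = 6.189532 rad, q = (φ − β) mod 2π = 3.564557 rad → L = 3.91·(6.189532 + 3.934829 + 3.564557) = 3.91·13.688918 = 53.523671 m
RSL: p² = d² − 2 + 2cos(α−β) − 2d(sin α + sin β) = 7.924663; p = √p² = 2.815078; φ = atan2(cos α + cos β, d − sin α − sin β) − atan2(2, p) = -0.667728 rad; t = (α − φ) mod 2π = 1.270756 rad, q = (β − φ) mod 2π = 3.895731 rad → L = 3.91·(1.270756 + 2.815078 + 3.895731) = 3.91·7.981565 = 31.207921 m
RLR: c = (6 − d² + 2cos(α−β) + 2d(sin α − sin β))/8 = -0.755757; p = 2π − arccos c = 3.855579 rad; φ = atan2(cos α − cos β, d − sin α + sin β) = 0.507036 rad; t = (α − φ + p/2) mod 2π = 2.023781 rad, q = (α − β − t + p) mod 2π = 5.490008 rad → L = 3.91·(2.023781 + 3.855579 + 5.490008) = 3.91·11.369369 = 44.454233 m
LRL: c = (6 − d² + 2cos(α−β) − 2d(sin α − sin β))/8 = -2.039681, |c| > 1 → infeasible
Shortest: RSR with L = 28.957527 m ≈ 28.9575 m
Convert RSR to answer units (arcs ×180/π): t = 0.095992·180/π = 5.4999°, p = ρ·p = 3.91·3.747807 = 14.6539 m, q = 3.562218·180/π = 204.1001°, L = 28.9575 m.

RSR: t = 5.4999°, p = 14.6539 m, q = 204.1001°, L = 28.9575 m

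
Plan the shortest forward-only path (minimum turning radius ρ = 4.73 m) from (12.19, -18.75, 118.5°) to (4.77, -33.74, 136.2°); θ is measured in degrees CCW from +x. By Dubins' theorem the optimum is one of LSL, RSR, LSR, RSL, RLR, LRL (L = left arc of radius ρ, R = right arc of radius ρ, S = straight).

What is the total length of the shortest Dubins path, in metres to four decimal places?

Let ψ = atan2(Δy, Δx) = atan2(-14.99, -7.42) = -116.3353° be the start→goal bearing.
Normalize: d = |goal − start| / ρ = 16.725923/4.73 = 3.536136, α = (θ_start − ψ) mod 360° = 234.8353° = 4.098648 rad, β = (θ_goal − ψ) mod 360° = 252.5353° = 4.407572 rad.
Common terms: sin α = -0.817499, cos α = -0.575929, sin β = -0.953902, cos β = -0.300119, cos(α−β) = 0.952661, d² = 12.504257. Work in radians in the unit-radius frame; every candidate has L = ρ·(t + p + q).
LSL: p² = 2 + d² − 2cos(α−β) + 2d(sin α − sin β) = 13.563609; p = √p² = 3.682881; φ = atan2(cos β − cos α, d + sin α − sin β) = 0.074960 rad; t = (φ − α) mod 2π = 2.259497 rad, q = (β − φ) mod 2π = 4.332612 rad → L = 4.73·(2.259497 + 3.682881 + 4.332612) = 4.73·10.274989 = 48.600699 m
RSR: p² = 2 + d² − 2cos(α−β) + 2d(sin β − sin α) = 11.634260; p = √p² = 3.410903; φ = atan2(cos α − cos β, d − sin α + sin β) = -0.080950 rad; t = (α − φ) mod 2π = 4.179598 rad, q = (φ − β) mod 2π = 1.794664 rad → L = 4.73·(4.179598 + 3.410903 + 1.794664) = 4.73·9.385165 = 44.391831 m
LSR: p² = d² − 2 + 2cos(α−β) + 2d(sin α + sin β) = -0.118251 < 0 → infeasible
RSL: p² = d² − 2 + 2cos(α−β) − 2d(sin α + sin β) = 24.937412; p = √p² = 4.993737; φ = atan2(cos α + cos β, d − sin α − sin β) − atan2(2, p) = -0.544521 rad; t = (α − φ) mod 2π = 4.643170 rad, q = (β − φ) mod 2π = 4.952093 rad → L = 4.73·(4.643170 + 4.993737 + 4.952093) = 4.73·14.589000 = 69.005969 m
RLR: c = (6 − d² + 2cos(α−β) + 2d(sin α − sin β))/8 = -0.454282; p = 2π − arccos c = 4.240822 rad; φ = atan2(cos α − cos β, d − sin α + sin β) = -0.080950 rad; t = (α − φ + p/2) mod 2π = 0.016824 rad, q = (α − β − t + p) mod 2π = 3.915075 rad → L = 4.73·(0.016824 + 4.240822 + 3.915075) = 4.73·8.172721 = 38.656972 m
LRL: c = (6 − d² + 2cos(α−β) − 2d(sin α − sin β))/8 = -0.695451; p = 2π − arccos c = 3.943341 rad; φ = atan2(cos β − cos α, d + sin α − sin β) = 0.074960 rad; t = (φ − α + p/2) mod 2π = 4.231168 rad, q = (β − α − t + p) mod 2π = 0.021097 rad → L = 4.73·(4.231168 + 3.943341 + 0.021097) = 4.73·8.195606 = 38.765217 m
Shortest: RLR with L = 38.656972 m ≈ 38.6570 m

38.6570 m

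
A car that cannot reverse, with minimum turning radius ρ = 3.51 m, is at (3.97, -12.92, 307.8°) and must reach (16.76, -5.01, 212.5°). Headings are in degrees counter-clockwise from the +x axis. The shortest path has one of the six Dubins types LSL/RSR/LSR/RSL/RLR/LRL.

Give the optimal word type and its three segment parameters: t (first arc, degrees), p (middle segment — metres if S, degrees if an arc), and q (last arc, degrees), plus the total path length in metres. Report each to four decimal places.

Let ψ = atan2(Δy, Δx) = atan2(7.91, 12.79) = 31.7348° be the start→goal bearing.
Normalize: d = |goal − start| / ρ = 15.038358/3.51 = 4.284432, α = (θ_start − ψ) mod 360° = 276.0652° = 4.818247 rad, β = (θ_goal − ψ) mod 360° = 180.7652° = 3.154948 rad.
Common terms: sin α = -0.994402, cos α = 0.105660, sin β = -0.013355, cos β = -0.999911, cos(α−β) = -0.092371, d² = 18.356361. Work in radians in the unit-radius frame; every candidate has L = ρ·(t + p + q).
LSL: p² = 2 + d² − 2cos(α−β) + 2d(sin α − sin β) = 12.134639; p = √p² = 3.483481; φ = atan2(cos β − cos α, d + sin α − sin β) = -0.322960 rad; t = (φ − α) mod 2π = 1.141978 rad, q = (β − φ) mod 2π = 3.477908 rad → L = 3.51·(1.141978 + 3.483481 + 3.477908) = 3.51·8.103367 = 28.442820 m
RSR: p² = 2 + d² − 2cos(α−β) + 2d(sin β − sin α) = 28.947564; p = √p² = 5.380294; φ = atan2(cos α − cos β, d − sin α + sin β) = 0.206959 rad; t = (α − φ) mod 2π = 4.611287 rad, q = (φ − β) mod 2π = 3.335197 rad → L = 3.51·(4.611287 + 5.380294 + 3.335197) = 3.51·13.326778 = 46.776991 m
LSR: p² = d² − 2 + 2cos(α−β) + 2d(sin α + sin β) = 7.536284; p = √p² = 2.745229; φ = atan2(−cos α − cos β, d + sin α + sin β) − atan2(−2, p) = 0.896048 rad; t = (φ − α) mod 2π = 2.360987 rad, q = (φ − β) mod 2π = 4.024286 rad → L = 3.51·(2.360987 + 2.745229 + 4.024286) = 3.51·9.130502 = 32.048062 m
RSL: p² = d² − 2 + 2cos(α−β) − 2d(sin α + sin β) = 24.806955; p = √p² = 4.980658; φ = atan2(cos α + cos β, d − sin α − sin β) − atan2(2, p) = -0.549239 rad; t = (α − φ) mod 2π = 5.367486 rad, q = (β − φ) mod 2π = 3.704187 rad → L = 3.51·(5.367486 + 4.980658 + 3.704187) = 3.51·14.052331 = 49.323681 m
RLR: c = (6 − d² + 2cos(α−β) + 2d(sin α − sin β))/8 = -2.618446, |c| > 1 → infeasible
LRL: c = (6 − d² + 2cos(α−β) − 2d(sin α − sin β))/8 = -0.516830; p = 2π − arccos c = 4.169245 rad; φ = atan2(cos β − cos α, d + sin α − sin β) = -0.322960 rad; t = (φ − α + p/2) mod 2π = 3.226601 rad, q = (β − α − t + p) mod 2π = 5.562531 rad → L = 3.51·(3.226601 + 4.169245 + 5.562531) = 3.51·12.958377 = 45.483903 m
Shortest: LSL with L = 28.442820 m ≈ 28.4428 m
Convert LSL to answer units (arcs ×180/π): t = 1.141978·180/π = 65.4305°, p = ρ·p = 3.51·3.483481 = 12.2270 m, q = 3.477908·180/π = 199.2695°, L = 28.4428 m.

LSL: t = 65.4305°, p = 12.2270 m, q = 199.2695°, L = 28.4428 m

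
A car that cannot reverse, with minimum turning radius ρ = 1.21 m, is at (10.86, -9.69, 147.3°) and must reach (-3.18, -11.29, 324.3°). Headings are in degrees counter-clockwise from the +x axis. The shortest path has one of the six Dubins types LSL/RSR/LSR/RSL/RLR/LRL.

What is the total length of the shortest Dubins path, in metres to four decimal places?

Let ψ = atan2(Δy, Δx) = atan2(-1.60, -14.04) = -173.4986° be the start→goal bearing.
Normalize: d = |goal − start| / ρ = 14.130874/1.21 = 11.678408, α = (θ_start − ψ) mod 360° = 320.7986° = 5.598992 rad, β = (θ_goal − ψ) mod 360° = 137.7986° = 2.405040 rad.
Common terms: sin α = -0.632048, cos α = 0.774929, sin β = 0.671739, cos β = -0.740788, cos(α−β) = -0.998630, d² = 136.385220. Work in radians in the unit-radius frame; every candidate has L = ρ·(t + p + q).
LSL: p² = 2 + d² − 2cos(α−β) + 2d(sin α − sin β) = 109.930175; p = √p² = 10.484759; φ = atan2(cos β − cos α, d + sin α − sin β) = -0.145072 rad; t = (φ − α) mod 2π = 0.539121 rad, q = (β − φ) mod 2π = 2.550112 rad → L = 1.21·(0.539121 + 10.484759 + 2.550112) = 1.21·13.573992 = 16.424530 m
RSR: p² = 2 + d² − 2cos(α−β) + 2d(sin β − sin α) = 170.834782; p = √p² = 13.070378; φ = atan2(cos α − cos β, d − sin α + sin β) = 0.116227 rad; t = (α − φ) mod 2π = 5.482765 rad, q = (φ − β) mod 2π = 3.994373 rad → L = 1.21·(5.482765 + 13.070378 + 3.994373) = 1.21·22.547516 = 27.282494 m
LSR: p² = d² − 2 + 2cos(α−β) + 2d(sin α + sin β) = 133.315003; p = √p² = 11.546212; φ = atan2(−cos α − cos β, d + sin α + sin β) − atan2(−2, p) = 0.168602 rad; t = (φ − α) mod 2π = 0.852795 rad, q = (φ − β) mod 2π = 4.046747 rad → L = 1.21·(0.852795 + 11.546212 + 4.046747) = 1.21·16.445754 = 19.899362 m
RSL: p² = d² − 2 + 2cos(α−β) − 2d(sin α + sin β) = 131.460918; p = √p² = 11.465641; φ = atan2(cos α + cos β, d − sin α − sin β) − atan2(2, p) = -0.169763 rad; t = (α − φ) mod 2π = 5.768755 rad, q = (β − φ) mod 2π = 2.574803 rad → L = 1.21·(5.768755 + 11.465641 + 2.574803) = 1.21·19.809199 = 23.969131 m
RLR: c = (6 − d² + 2cos(α−β) + 2d(sin α − sin β))/8 = -20.354348, |c| > 1 → infeasible
LRL: c = (6 − d² + 2cos(α−β) − 2d(sin α − sin β))/8 = -12.741272, |c| > 1 → infeasible
Shortest: LSL with L = 16.424530 m ≈ 16.4245 m

16.4245 m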